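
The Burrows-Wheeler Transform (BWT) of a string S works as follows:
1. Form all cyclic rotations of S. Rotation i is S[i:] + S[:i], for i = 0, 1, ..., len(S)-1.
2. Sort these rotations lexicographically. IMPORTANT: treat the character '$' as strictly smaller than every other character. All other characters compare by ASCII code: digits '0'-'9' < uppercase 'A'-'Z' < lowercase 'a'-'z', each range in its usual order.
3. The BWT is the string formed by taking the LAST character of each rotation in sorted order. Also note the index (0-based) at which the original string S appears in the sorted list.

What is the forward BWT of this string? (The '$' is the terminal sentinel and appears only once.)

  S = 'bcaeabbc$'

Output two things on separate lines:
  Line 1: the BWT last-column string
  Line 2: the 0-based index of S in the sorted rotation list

All 9 rotations (rotation i = S[i:]+S[:i]):
  rot[0] = bcaeabbc$
  rot[1] = caeabbc$b
  rot[2] = aeabbc$bc
  rot[3] = eabbc$bca
  rot[4] = abbc$bcae
  rot[5] = bbc$bcaea
  rot[6] = bc$bcaeab
  rot[7] = c$bcaeabb
  rot[8] = $bcaeabbc
Sorted (with $ < everything):
  sorted[0] = $bcaeabbc  (last char: 'c')
  sorted[1] = abbc$bcae  (last char: 'e')
  sorted[2] = aeabbc$bc  (last char: 'c')
  sorted[3] = bbc$bcaea  (last char: 'a')
  sorted[4] = bc$bcaeab  (last char: 'b')
  sorted[5] = bcaeabbc$  (last char: '$')
  sorted[6] = c$bcaeabb  (last char: 'b')
  sorted[7] = caeabbc$b  (last char: 'b')
  sorted[8] = eabbc$bca  (last char: 'a')
Last column: cecab$bba
Original string S is at sorted index 5

Answer: cecab$bba
5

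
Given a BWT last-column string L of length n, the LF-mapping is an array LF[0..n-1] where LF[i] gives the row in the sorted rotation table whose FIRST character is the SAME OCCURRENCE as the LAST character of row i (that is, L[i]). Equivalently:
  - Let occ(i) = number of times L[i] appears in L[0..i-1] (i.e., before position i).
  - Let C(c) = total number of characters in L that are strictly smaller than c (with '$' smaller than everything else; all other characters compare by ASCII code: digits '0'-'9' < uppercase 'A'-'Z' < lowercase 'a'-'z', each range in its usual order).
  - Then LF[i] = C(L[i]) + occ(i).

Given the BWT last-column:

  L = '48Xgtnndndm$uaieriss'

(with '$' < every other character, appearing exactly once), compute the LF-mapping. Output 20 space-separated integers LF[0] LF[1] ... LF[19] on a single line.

Answer: 1 2 3 8 18 12 13 5 14 6 11 0 19 4 9 7 15 10 16 17

Derivation:
Char counts: '$':1, '4':1, '8':1, 'X':1, 'a':1, 'd':2, 'e':1, 'g':1, 'i':2, 'm':1, 'n':3, 'r':1, 's':2, 't':1, 'u':1
C (first-col start): C('$')=0, C('4')=1, C('8')=2, C('X')=3, C('a')=4, C('d')=5, C('e')=7, C('g')=8, C('i')=9, C('m')=11, C('n')=12, C('r')=15, C('s')=16, C('t')=18, C('u')=19
L[0]='4': occ=0, LF[0]=C('4')+0=1+0=1
L[1]='8': occ=0, LF[1]=C('8')+0=2+0=2
L[2]='X': occ=0, LF[2]=C('X')+0=3+0=3
L[3]='g': occ=0, LF[3]=C('g')+0=8+0=8
L[4]='t': occ=0, LF[4]=C('t')+0=18+0=18
L[5]='n': occ=0, LF[5]=C('n')+0=12+0=12
L[6]='n': occ=1, LF[6]=C('n')+1=12+1=13
L[7]='d': occ=0, LF[7]=C('d')+0=5+0=5
L[8]='n': occ=2, LF[8]=C('n')+2=12+2=14
L[9]='d': occ=1, LF[9]=C('d')+1=5+1=6
L[10]='m': occ=0, LF[10]=C('m')+0=11+0=11
L[11]='$': occ=0, LF[11]=C('$')+0=0+0=0
L[12]='u': occ=0, LF[12]=C('u')+0=19+0=19
L[13]='a': occ=0, LF[13]=C('a')+0=4+0=4
L[14]='i': occ=0, LF[14]=C('i')+0=9+0=9
L[15]='e': occ=0, LF[15]=C('e')+0=7+0=7
L[16]='r': occ=0, LF[16]=C('r')+0=15+0=15
L[17]='i': occ=1, LF[17]=C('i')+1=9+1=10
L[18]='s': occ=0, LF[18]=C('s')+0=16+0=16
L[19]='s': occ=1, LF[19]=C('s')+1=16+1=17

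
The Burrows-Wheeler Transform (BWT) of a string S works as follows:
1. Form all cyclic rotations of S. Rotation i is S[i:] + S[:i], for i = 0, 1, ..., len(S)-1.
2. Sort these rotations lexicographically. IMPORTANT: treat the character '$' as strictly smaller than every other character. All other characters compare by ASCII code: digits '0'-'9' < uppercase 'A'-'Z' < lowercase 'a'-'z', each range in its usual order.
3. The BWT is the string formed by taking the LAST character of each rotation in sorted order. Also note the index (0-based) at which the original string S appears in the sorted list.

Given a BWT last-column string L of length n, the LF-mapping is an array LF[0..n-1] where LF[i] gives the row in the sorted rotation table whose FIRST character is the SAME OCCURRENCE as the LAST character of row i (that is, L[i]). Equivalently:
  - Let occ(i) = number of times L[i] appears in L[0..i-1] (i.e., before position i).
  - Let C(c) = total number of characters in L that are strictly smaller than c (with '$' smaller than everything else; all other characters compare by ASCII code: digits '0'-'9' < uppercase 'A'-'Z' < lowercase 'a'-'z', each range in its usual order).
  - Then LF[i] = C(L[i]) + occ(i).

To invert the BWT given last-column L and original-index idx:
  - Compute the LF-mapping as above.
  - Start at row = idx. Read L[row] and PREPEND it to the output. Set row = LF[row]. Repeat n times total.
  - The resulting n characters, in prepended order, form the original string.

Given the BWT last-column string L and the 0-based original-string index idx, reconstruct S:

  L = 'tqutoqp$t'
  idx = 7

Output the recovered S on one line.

LF mapping: 5 3 8 6 1 4 2 0 7
Walk LF starting at row 7, prepending L[row]:
  step 1: row=7, L[7]='$', prepend. Next row=LF[7]=0
  step 2: row=0, L[0]='t', prepend. Next row=LF[0]=5
  step 3: row=5, L[5]='q', prepend. Next row=LF[5]=4
  step 4: row=4, L[4]='o', prepend. Next row=LF[4]=1
  step 5: row=1, L[1]='q', prepend. Next row=LF[1]=3
  step 6: row=3, L[3]='t', prepend. Next row=LF[3]=6
  step 7: row=6, L[6]='p', prepend. Next row=LF[6]=2
  step 8: row=2, L[2]='u', prepend. Next row=LF[2]=8
  step 9: row=8, L[8]='t', prepend. Next row=LF[8]=7
Reversed output: tuptqoqt$

Answer: tuptqoqt$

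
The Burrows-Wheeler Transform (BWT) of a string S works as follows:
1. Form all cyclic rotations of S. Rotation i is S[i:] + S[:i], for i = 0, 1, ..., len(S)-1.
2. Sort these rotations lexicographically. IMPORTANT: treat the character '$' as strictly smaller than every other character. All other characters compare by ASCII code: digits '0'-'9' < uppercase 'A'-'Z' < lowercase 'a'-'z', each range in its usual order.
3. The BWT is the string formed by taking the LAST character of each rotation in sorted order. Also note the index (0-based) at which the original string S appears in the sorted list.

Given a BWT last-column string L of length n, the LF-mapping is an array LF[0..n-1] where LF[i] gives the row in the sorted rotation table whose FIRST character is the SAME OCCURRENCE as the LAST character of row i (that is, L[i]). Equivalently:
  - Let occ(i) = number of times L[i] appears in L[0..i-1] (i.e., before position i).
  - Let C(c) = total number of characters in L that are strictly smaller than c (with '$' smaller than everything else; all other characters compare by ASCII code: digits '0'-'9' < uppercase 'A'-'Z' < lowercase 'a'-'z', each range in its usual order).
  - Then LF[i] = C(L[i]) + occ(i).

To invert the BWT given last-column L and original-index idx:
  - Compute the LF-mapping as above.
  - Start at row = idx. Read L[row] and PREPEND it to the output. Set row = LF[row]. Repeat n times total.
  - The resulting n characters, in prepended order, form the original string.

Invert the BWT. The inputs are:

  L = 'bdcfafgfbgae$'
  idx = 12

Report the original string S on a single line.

Answer: gfcafegdabfb$

Derivation:
LF mapping: 3 6 5 8 1 9 11 10 4 12 2 7 0
Walk LF starting at row 12, prepending L[row]:
  step 1: row=12, L[12]='$', prepend. Next row=LF[12]=0
  step 2: row=0, L[0]='b', prepend. Next row=LF[0]=3
  step 3: row=3, L[3]='f', prepend. Next row=LF[3]=8
  step 4: row=8, L[8]='b', prepend. Next row=LF[8]=4
  step 5: row=4, L[4]='a', prepend. Next row=LF[4]=1
  step 6: row=1, L[1]='d', prepend. Next row=LF[1]=6
  step 7: row=6, L[6]='g', prepend. Next row=LF[6]=11
  step 8: row=11, L[11]='e', prepend. Next row=LF[11]=7
  step 9: row=7, L[7]='f', prepend. Next row=LF[7]=10
  step 10: row=10, L[10]='a', prepend. Next row=LF[10]=2
  step 11: row=2, L[2]='c', prepend. Next row=LF[2]=5
  step 12: row=5, L[5]='f', prepend. Next row=LF[5]=9
  step 13: row=9, L[9]='g', prepend. Next row=LF[9]=12
Reversed output: gfcafegdabfb$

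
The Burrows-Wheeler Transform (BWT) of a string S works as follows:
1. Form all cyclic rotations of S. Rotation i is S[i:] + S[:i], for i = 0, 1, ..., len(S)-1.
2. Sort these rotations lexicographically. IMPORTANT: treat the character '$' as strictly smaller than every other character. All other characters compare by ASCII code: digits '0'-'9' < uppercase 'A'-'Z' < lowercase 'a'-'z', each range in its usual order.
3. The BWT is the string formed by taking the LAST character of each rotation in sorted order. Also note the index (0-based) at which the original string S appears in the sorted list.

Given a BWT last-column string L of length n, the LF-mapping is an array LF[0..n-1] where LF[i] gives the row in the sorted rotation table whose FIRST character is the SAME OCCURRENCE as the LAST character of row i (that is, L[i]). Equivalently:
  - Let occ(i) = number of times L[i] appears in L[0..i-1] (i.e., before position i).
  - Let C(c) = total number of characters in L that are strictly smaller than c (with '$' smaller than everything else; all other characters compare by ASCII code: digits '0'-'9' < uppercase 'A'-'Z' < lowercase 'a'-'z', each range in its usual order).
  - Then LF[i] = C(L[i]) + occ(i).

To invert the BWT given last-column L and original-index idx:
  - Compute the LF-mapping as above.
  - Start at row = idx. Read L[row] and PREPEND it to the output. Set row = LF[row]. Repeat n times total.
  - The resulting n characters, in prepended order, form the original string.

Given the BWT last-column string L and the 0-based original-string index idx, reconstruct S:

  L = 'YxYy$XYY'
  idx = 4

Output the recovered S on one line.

LF mapping: 2 6 3 7 0 1 4 5
Walk LF starting at row 4, prepending L[row]:
  step 1: row=4, L[4]='$', prepend. Next row=LF[4]=0
  step 2: row=0, L[0]='Y', prepend. Next row=LF[0]=2
  step 3: row=2, L[2]='Y', prepend. Next row=LF[2]=3
  step 4: row=3, L[3]='y', prepend. Next row=LF[3]=7
  step 5: row=7, L[7]='Y', prepend. Next row=LF[7]=5
  step 6: row=5, L[5]='X', prepend. Next row=LF[5]=1
  step 7: row=1, L[1]='x', prepend. Next row=LF[1]=6
  step 8: row=6, L[6]='Y', prepend. Next row=LF[6]=4
Reversed output: YxXYyYY$

Answer: YxXYyYY$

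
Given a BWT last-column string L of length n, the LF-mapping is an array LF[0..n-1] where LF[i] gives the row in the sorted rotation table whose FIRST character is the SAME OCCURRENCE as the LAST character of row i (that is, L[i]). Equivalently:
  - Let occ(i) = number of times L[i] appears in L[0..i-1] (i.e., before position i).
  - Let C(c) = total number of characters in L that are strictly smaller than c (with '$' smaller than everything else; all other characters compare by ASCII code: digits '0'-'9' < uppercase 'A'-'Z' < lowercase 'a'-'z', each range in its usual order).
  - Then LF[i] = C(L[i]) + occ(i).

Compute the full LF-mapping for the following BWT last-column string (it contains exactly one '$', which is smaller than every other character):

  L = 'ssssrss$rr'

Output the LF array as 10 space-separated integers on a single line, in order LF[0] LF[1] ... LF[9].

Char counts: '$':1, 'r':3, 's':6
C (first-col start): C('$')=0, C('r')=1, C('s')=4
L[0]='s': occ=0, LF[0]=C('s')+0=4+0=4
L[1]='s': occ=1, LF[1]=C('s')+1=4+1=5
L[2]='s': occ=2, LF[2]=C('s')+2=4+2=6
L[3]='s': occ=3, LF[3]=C('s')+3=4+3=7
L[4]='r': occ=0, LF[4]=C('r')+0=1+0=1
L[5]='s': occ=4, LF[5]=C('s')+4=4+4=8
L[6]='s': occ=5, LF[6]=C('s')+5=4+5=9
L[7]='$': occ=0, LF[7]=C('$')+0=0+0=0
L[8]='r': occ=1, LF[8]=C('r')+1=1+1=2
L[9]='r': occ=2, LF[9]=C('r')+2=1+2=3

Answer: 4 5 6 7 1 8 9 0 2 3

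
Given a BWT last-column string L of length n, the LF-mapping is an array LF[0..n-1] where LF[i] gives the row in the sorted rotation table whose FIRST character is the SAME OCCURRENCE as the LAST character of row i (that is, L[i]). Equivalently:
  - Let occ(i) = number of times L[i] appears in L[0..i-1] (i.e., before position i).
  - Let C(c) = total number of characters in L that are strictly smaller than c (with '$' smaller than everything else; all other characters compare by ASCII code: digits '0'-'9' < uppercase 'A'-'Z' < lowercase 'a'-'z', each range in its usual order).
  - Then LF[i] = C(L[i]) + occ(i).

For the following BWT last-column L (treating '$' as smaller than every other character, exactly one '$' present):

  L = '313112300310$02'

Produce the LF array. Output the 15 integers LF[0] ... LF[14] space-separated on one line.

Char counts: '$':1, '0':4, '1':4, '2':2, '3':4
C (first-col start): C('$')=0, C('0')=1, C('1')=5, C('2')=9, C('3')=11
L[0]='3': occ=0, LF[0]=C('3')+0=11+0=11
L[1]='1': occ=0, LF[1]=C('1')+0=5+0=5
L[2]='3': occ=1, LF[2]=C('3')+1=11+1=12
L[3]='1': occ=1, LF[3]=C('1')+1=5+1=6
L[4]='1': occ=2, LF[4]=C('1')+2=5+2=7
L[5]='2': occ=0, LF[5]=C('2')+0=9+0=9
L[6]='3': occ=2, LF[6]=C('3')+2=11+2=13
L[7]='0': occ=0, LF[7]=C('0')+0=1+0=1
L[8]='0': occ=1, LF[8]=C('0')+1=1+1=2
L[9]='3': occ=3, LF[9]=C('3')+3=11+3=14
L[10]='1': occ=3, LF[10]=C('1')+3=5+3=8
L[11]='0': occ=2, LF[11]=C('0')+2=1+2=3
L[12]='$': occ=0, LF[12]=C('$')+0=0+0=0
L[13]='0': occ=3, LF[13]=C('0')+3=1+3=4
L[14]='2': occ=1, LF[14]=C('2')+1=9+1=10

Answer: 11 5 12 6 7 9 13 1 2 14 8 3 0 4 10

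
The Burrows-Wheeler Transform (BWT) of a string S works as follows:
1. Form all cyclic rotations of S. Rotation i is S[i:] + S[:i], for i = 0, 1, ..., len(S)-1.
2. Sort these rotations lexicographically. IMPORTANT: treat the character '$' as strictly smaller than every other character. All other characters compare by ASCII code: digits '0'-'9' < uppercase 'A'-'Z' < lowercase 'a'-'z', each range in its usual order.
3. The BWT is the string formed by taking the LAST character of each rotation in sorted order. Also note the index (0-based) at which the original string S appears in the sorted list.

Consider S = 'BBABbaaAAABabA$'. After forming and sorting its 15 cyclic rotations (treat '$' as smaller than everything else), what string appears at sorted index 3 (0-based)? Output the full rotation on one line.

All 15 rotations (rotation i = S[i:]+S[:i]):
  rot[0] = BBABbaaAAABabA$
  rot[1] = BABbaaAAABabA$B
  rot[2] = ABbaaAAABabA$BB
  rot[3] = BbaaAAABabA$BBA
  rot[4] = baaAAABabA$BBAB
  rot[5] = aaAAABabA$BBABb
  rot[6] = aAAABabA$BBABba
  rot[7] = AAABabA$BBABbaa
  rot[8] = AABabA$BBABbaaA
  rot[9] = ABabA$BBABbaaAA
  rot[10] = BabA$BBABbaaAAA
  rot[11] = abA$BBABbaaAAAB
  rot[12] = bA$BBABbaaAAABa
  rot[13] = A$BBABbaaAAABab
  rot[14] = $BBABbaaAAABabA
Sorted (with $ < everything):
  sorted[0] = $BBABbaaAAABabA
  sorted[1] = A$BBABbaaAAABab
  sorted[2] = AAABabA$BBABbaa
  sorted[3] = AABabA$BBABbaaA
  sorted[4] = ABabA$BBABbaaAA
  sorted[5] = ABbaaAAABabA$BB
  sorted[6] = BABbaaAAABabA$B
  sorted[7] = BBABbaaAAABabA$
  sorted[8] = BabA$BBABbaaAAA
  sorted[9] = BbaaAAABabA$BBA
  sorted[10] = aAAABabA$BBABba
  sorted[11] = aaAAABabA$BBABb
  sorted[12] = abA$BBABbaaAAAB
  sorted[13] = bA$BBABbaaAAABa
  sorted[14] = baaAAABabA$BBAB
sorted[3] = AABabA$BBABbaaA

Answer: AABabA$BBABbaaA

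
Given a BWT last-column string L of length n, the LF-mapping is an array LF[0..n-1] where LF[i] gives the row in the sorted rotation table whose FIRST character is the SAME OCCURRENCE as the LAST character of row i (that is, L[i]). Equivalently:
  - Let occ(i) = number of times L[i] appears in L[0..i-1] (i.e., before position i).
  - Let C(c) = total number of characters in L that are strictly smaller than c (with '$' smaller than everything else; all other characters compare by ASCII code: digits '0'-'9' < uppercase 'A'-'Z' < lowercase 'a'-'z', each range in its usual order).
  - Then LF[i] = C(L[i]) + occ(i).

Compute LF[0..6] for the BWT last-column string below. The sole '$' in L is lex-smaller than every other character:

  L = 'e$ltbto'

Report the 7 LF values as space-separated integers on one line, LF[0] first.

Answer: 2 0 3 5 1 6 4

Derivation:
Char counts: '$':1, 'b':1, 'e':1, 'l':1, 'o':1, 't':2
C (first-col start): C('$')=0, C('b')=1, C('e')=2, C('l')=3, C('o')=4, C('t')=5
L[0]='e': occ=0, LF[0]=C('e')+0=2+0=2
L[1]='$': occ=0, LF[1]=C('$')+0=0+0=0
L[2]='l': occ=0, LF[2]=C('l')+0=3+0=3
L[3]='t': occ=0, LF[3]=C('t')+0=5+0=5
L[4]='b': occ=0, LF[4]=C('b')+0=1+0=1
L[5]='t': occ=1, LF[5]=C('t')+1=5+1=6
L[6]='o': occ=0, LF[6]=C('o')+0=4+0=4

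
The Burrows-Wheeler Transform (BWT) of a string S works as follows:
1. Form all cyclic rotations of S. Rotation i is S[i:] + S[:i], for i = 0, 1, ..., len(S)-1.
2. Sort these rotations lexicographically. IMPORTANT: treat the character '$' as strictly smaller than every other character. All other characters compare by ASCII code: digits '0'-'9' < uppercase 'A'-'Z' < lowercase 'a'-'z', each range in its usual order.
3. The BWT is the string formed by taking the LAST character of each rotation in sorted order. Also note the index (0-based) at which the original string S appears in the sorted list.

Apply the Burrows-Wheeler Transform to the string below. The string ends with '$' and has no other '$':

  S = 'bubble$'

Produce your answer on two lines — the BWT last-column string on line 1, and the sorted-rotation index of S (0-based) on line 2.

Answer: eub$lbb
3

Derivation:
All 7 rotations (rotation i = S[i:]+S[:i]):
  rot[0] = bubble$
  rot[1] = ubble$b
  rot[2] = bble$bu
  rot[3] = ble$bub
  rot[4] = le$bubb
  rot[5] = e$bubbl
  rot[6] = $bubble
Sorted (with $ < everything):
  sorted[0] = $bubble  (last char: 'e')
  sorted[1] = bble$bu  (last char: 'u')
  sorted[2] = ble$bub  (last char: 'b')
  sorted[3] = bubble$  (last char: '$')
  sorted[4] = e$bubbl  (last char: 'l')
  sorted[5] = le$bubb  (last char: 'b')
  sorted[6] = ubble$b  (last char: 'b')
Last column: eub$lbb
Original string S is at sorted index 3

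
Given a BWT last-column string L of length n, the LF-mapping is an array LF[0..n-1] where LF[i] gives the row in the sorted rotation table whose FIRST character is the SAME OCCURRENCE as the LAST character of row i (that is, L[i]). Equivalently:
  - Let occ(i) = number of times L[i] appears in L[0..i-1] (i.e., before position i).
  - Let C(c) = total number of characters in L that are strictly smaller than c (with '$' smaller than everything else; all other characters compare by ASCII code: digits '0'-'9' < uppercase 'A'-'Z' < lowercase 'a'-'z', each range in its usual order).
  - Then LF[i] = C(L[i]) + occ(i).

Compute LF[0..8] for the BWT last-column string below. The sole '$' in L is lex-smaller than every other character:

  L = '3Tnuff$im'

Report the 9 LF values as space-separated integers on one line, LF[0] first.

Answer: 1 2 7 8 3 4 0 5 6

Derivation:
Char counts: '$':1, '3':1, 'T':1, 'f':2, 'i':1, 'm':1, 'n':1, 'u':1
C (first-col start): C('$')=0, C('3')=1, C('T')=2, C('f')=3, C('i')=5, C('m')=6, C('n')=7, C('u')=8
L[0]='3': occ=0, LF[0]=C('3')+0=1+0=1
L[1]='T': occ=0, LF[1]=C('T')+0=2+0=2
L[2]='n': occ=0, LF[2]=C('n')+0=7+0=7
L[3]='u': occ=0, LF[3]=C('u')+0=8+0=8
L[4]='f': occ=0, LF[4]=C('f')+0=3+0=3
L[5]='f': occ=1, LF[5]=C('f')+1=3+1=4
L[6]='$': occ=0, LF[6]=C('$')+0=0+0=0
L[7]='i': occ=0, LF[7]=C('i')+0=5+0=5
L[8]='m': occ=0, LF[8]=C('m')+0=6+0=6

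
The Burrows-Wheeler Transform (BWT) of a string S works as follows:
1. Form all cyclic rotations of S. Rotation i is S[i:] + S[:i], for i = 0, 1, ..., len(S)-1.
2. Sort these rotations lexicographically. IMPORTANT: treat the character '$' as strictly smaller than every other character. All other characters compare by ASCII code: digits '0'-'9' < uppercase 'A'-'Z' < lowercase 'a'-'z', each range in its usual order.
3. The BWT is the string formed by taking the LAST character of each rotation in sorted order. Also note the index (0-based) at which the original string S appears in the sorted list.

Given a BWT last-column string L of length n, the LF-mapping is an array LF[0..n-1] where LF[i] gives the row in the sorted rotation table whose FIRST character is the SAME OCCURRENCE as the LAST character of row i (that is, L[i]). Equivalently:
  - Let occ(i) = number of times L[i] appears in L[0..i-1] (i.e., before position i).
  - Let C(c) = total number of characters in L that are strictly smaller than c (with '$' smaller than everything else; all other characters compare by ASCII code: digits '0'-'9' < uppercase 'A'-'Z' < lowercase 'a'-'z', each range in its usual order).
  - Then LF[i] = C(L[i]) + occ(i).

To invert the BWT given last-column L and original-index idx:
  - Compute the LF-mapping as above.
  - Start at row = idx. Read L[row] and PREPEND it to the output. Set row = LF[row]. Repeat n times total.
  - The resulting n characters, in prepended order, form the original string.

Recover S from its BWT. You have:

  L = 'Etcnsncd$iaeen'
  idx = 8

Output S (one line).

Answer: incandescentE$

Derivation:
LF mapping: 1 13 3 9 12 10 4 5 0 8 2 6 7 11
Walk LF starting at row 8, prepending L[row]:
  step 1: row=8, L[8]='$', prepend. Next row=LF[8]=0
  step 2: row=0, L[0]='E', prepend. Next row=LF[0]=1
  step 3: row=1, L[1]='t', prepend. Next row=LF[1]=13
  step 4: row=13, L[13]='n', prepend. Next row=LF[13]=11
  step 5: row=11, L[11]='e', prepend. Next row=LF[11]=6
  step 6: row=6, L[6]='c', prepend. Next row=LF[6]=4
  step 7: row=4, L[4]='s', prepend. Next row=LF[4]=12
  step 8: row=12, L[12]='e', prepend. Next row=LF[12]=7
  step 9: row=7, L[7]='d', prepend. Next row=LF[7]=5
  step 10: row=5, L[5]='n', prepend. Next row=LF[5]=10
  step 11: row=10, L[10]='a', prepend. Next row=LF[10]=2
  step 12: row=2, L[2]='c', prepend. Next row=LF[2]=3
  step 13: row=3, L[3]='n', prepend. Next row=LF[3]=9
  step 14: row=9, L[9]='i', prepend. Next row=LF[9]=8
Reversed output: incandescentE$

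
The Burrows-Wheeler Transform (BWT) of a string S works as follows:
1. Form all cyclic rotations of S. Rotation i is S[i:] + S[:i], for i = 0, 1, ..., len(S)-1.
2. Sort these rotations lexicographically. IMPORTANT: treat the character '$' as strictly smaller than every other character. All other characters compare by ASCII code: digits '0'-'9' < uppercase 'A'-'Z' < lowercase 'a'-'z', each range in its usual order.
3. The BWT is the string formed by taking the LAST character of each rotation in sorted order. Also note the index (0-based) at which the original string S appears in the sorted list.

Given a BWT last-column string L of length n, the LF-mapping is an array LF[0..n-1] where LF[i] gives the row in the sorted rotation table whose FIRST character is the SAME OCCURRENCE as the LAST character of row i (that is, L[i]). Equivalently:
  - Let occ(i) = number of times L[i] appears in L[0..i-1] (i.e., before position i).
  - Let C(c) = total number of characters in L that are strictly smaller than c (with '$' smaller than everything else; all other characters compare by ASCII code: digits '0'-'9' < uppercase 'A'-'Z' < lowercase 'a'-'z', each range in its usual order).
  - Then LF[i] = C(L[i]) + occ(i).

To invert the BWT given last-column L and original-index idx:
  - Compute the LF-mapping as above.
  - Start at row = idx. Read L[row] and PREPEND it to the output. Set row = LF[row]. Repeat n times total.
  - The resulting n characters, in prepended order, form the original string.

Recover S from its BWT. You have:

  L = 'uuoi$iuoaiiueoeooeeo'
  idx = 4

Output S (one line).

LF mapping: 16 17 10 6 0 7 18 11 1 8 9 19 2 12 3 13 14 4 5 15
Walk LF starting at row 4, prepending L[row]:
  step 1: row=4, L[4]='$', prepend. Next row=LF[4]=0
  step 2: row=0, L[0]='u', prepend. Next row=LF[0]=16
  step 3: row=16, L[16]='o', prepend. Next row=LF[16]=14
  step 4: row=14, L[14]='e', prepend. Next row=LF[14]=3
  step 5: row=3, L[3]='i', prepend. Next row=LF[3]=6
  step 6: row=6, L[6]='u', prepend. Next row=LF[6]=18
  step 7: row=18, L[18]='e', prepend. Next row=LF[18]=5
  step 8: row=5, L[5]='i', prepend. Next row=LF[5]=7
  step 9: row=7, L[7]='o', prepend. Next row=LF[7]=11
  step 10: row=11, L[11]='u', prepend. Next row=LF[11]=19
  step 11: row=19, L[19]='o', prepend. Next row=LF[19]=15
  step 12: row=15, L[15]='o', prepend. Next row=LF[15]=13
  step 13: row=13, L[13]='o', prepend. Next row=LF[13]=12
  step 14: row=12, L[12]='e', prepend. Next row=LF[12]=2
  step 15: row=2, L[2]='o', prepend. Next row=LF[2]=10
  step 16: row=10, L[10]='i', prepend. Next row=LF[10]=9
  step 17: row=9, L[9]='i', prepend. Next row=LF[9]=8
  step 18: row=8, L[8]='a', prepend. Next row=LF[8]=1
  step 19: row=1, L[1]='u', prepend. Next row=LF[1]=17
  step 20: row=17, L[17]='e', prepend. Next row=LF[17]=4
Reversed output: euaiioeooouoieuieou$

Answer: euaiioeooouoieuieou$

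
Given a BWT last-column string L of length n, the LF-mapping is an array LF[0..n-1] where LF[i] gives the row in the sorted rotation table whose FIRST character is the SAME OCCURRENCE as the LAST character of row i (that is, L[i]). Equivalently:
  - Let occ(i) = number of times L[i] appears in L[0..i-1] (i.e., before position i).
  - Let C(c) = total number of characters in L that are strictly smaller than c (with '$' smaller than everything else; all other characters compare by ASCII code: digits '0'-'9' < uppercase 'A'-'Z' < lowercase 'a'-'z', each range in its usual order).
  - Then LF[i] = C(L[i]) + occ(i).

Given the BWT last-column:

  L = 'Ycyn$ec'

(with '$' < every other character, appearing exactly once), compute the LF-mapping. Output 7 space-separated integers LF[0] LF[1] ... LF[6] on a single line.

Char counts: '$':1, 'Y':1, 'c':2, 'e':1, 'n':1, 'y':1
C (first-col start): C('$')=0, C('Y')=1, C('c')=2, C('e')=4, C('n')=5, C('y')=6
L[0]='Y': occ=0, LF[0]=C('Y')+0=1+0=1
L[1]='c': occ=0, LF[1]=C('c')+0=2+0=2
L[2]='y': occ=0, LF[2]=C('y')+0=6+0=6
L[3]='n': occ=0, LF[3]=C('n')+0=5+0=5
L[4]='$': occ=0, LF[4]=C('$')+0=0+0=0
L[5]='e': occ=0, LF[5]=C('e')+0=4+0=4
L[6]='c': occ=1, LF[6]=C('c')+1=2+1=3

Answer: 1 2 6 5 0 4 3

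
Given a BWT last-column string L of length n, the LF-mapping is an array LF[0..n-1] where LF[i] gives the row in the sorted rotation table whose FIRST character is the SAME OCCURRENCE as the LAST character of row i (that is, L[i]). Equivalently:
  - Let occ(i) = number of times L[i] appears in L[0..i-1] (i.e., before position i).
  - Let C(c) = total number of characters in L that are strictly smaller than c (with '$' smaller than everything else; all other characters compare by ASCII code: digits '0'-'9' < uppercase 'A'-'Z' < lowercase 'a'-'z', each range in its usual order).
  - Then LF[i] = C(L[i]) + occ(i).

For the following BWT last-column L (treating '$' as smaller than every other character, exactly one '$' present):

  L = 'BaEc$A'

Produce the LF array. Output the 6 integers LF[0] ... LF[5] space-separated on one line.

Answer: 2 4 3 5 0 1

Derivation:
Char counts: '$':1, 'A':1, 'B':1, 'E':1, 'a':1, 'c':1
C (first-col start): C('$')=0, C('A')=1, C('B')=2, C('E')=3, C('a')=4, C('c')=5
L[0]='B': occ=0, LF[0]=C('B')+0=2+0=2
L[1]='a': occ=0, LF[1]=C('a')+0=4+0=4
L[2]='E': occ=0, LF[2]=C('E')+0=3+0=3
L[3]='c': occ=0, LF[3]=C('c')+0=5+0=5
L[4]='$': occ=0, LF[4]=C('$')+0=0+0=0
L[5]='A': occ=0, LF[5]=C('A')+0=1+0=1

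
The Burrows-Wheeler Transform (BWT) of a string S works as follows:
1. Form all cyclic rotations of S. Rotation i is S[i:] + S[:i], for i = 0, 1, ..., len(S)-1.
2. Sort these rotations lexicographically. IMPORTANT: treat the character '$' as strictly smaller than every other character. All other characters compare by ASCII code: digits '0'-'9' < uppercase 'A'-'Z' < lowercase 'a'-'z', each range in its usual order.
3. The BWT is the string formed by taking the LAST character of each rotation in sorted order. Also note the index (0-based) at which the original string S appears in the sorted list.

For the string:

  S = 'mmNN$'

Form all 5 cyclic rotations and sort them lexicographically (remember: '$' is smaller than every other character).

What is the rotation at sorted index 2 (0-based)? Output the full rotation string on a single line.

Answer: NN$mm

Derivation:
All 5 rotations (rotation i = S[i:]+S[:i]):
  rot[0] = mmNN$
  rot[1] = mNN$m
  rot[2] = NN$mm
  rot[3] = N$mmN
  rot[4] = $mmNN
Sorted (with $ < everything):
  sorted[0] = $mmNN
  sorted[1] = N$mmN
  sorted[2] = NN$mm
  sorted[3] = mNN$m
  sorted[4] = mmNN$
sorted[2] = NN$mm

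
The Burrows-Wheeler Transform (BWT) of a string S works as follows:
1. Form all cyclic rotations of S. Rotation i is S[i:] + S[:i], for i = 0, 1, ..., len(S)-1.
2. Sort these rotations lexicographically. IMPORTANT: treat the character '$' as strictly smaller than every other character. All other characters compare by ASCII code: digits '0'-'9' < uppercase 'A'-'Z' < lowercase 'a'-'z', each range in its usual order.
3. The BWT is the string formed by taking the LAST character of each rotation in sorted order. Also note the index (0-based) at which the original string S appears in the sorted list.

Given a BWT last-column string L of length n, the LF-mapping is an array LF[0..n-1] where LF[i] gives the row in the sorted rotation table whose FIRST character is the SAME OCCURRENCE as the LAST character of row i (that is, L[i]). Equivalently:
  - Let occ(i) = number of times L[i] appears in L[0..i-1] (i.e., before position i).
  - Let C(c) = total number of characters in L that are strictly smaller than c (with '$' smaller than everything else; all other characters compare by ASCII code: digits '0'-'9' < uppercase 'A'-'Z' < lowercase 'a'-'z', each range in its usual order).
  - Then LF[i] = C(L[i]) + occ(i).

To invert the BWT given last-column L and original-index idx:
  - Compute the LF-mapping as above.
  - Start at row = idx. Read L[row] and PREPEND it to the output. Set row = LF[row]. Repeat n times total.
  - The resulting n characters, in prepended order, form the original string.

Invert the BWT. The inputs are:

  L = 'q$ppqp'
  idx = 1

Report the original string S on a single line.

LF mapping: 4 0 1 2 5 3
Walk LF starting at row 1, prepending L[row]:
  step 1: row=1, L[1]='$', prepend. Next row=LF[1]=0
  step 2: row=0, L[0]='q', prepend. Next row=LF[0]=4
  step 3: row=4, L[4]='q', prepend. Next row=LF[4]=5
  step 4: row=5, L[5]='p', prepend. Next row=LF[5]=3
  step 5: row=3, L[3]='p', prepend. Next row=LF[3]=2
  step 6: row=2, L[2]='p', prepend. Next row=LF[2]=1
Reversed output: pppqq$

Answer: pppqq$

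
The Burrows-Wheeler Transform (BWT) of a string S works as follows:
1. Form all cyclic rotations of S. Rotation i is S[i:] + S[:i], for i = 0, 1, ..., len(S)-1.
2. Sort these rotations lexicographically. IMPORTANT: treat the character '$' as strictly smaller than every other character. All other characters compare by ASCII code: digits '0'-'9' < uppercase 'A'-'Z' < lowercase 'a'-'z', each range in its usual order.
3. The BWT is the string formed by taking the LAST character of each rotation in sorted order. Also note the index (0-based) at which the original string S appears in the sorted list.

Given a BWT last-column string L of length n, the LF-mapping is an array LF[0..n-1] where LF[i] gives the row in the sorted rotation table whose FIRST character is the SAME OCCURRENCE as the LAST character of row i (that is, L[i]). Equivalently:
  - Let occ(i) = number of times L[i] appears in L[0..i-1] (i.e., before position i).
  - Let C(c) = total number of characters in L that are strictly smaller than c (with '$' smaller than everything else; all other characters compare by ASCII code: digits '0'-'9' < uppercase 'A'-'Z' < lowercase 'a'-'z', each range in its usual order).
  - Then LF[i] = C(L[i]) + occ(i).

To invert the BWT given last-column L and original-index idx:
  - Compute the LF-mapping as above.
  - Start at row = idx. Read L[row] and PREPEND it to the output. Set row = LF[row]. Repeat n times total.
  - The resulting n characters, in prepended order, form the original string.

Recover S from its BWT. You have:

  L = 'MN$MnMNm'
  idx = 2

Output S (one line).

LF mapping: 1 4 0 2 7 3 5 6
Walk LF starting at row 2, prepending L[row]:
  step 1: row=2, L[2]='$', prepend. Next row=LF[2]=0
  step 2: row=0, L[0]='M', prepend. Next row=LF[0]=1
  step 3: row=1, L[1]='N', prepend. Next row=LF[1]=4
  step 4: row=4, L[4]='n', prepend. Next row=LF[4]=7
  step 5: row=7, L[7]='m', prepend. Next row=LF[7]=6
  step 6: row=6, L[6]='N', prepend. Next row=LF[6]=5
  step 7: row=5, L[5]='M', prepend. Next row=LF[5]=3
  step 8: row=3, L[3]='M', prepend. Next row=LF[3]=2
Reversed output: MMNmnNM$

Answer: MMNmnNM$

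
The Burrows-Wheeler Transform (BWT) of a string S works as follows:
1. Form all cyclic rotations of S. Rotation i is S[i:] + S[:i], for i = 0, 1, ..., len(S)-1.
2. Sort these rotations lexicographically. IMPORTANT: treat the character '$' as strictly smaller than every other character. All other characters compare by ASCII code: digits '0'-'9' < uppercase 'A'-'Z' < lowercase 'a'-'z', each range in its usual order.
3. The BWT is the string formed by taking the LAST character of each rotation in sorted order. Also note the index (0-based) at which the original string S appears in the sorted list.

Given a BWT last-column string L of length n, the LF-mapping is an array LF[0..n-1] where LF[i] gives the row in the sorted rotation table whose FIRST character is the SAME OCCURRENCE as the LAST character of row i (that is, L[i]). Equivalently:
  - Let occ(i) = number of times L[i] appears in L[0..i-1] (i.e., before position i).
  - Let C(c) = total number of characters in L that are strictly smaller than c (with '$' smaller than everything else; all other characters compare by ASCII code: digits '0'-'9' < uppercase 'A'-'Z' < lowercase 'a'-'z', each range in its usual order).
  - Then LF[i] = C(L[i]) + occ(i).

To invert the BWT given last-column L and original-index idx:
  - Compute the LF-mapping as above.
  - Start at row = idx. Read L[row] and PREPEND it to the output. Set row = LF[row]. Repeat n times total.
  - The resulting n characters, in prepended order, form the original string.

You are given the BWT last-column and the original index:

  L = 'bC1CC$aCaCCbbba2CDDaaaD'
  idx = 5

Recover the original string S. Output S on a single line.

Answer: CCC12aaCDabDabDbaCCCab$

Derivation:
LF mapping: 19 3 1 4 5 0 13 6 14 7 8 20 21 22 15 2 9 10 11 16 17 18 12
Walk LF starting at row 5, prepending L[row]:
  step 1: row=5, L[5]='$', prepend. Next row=LF[5]=0
  step 2: row=0, L[0]='b', prepend. Next row=LF[0]=19
  step 3: row=19, L[19]='a', prepend. Next row=LF[19]=16
  step 4: row=16, L[16]='C', prepend. Next row=LF[16]=9
  step 5: row=9, L[9]='C', prepend. Next row=LF[9]=7
  step 6: row=7, L[7]='C', prepend. Next row=LF[7]=6
  step 7: row=6, L[6]='a', prepend. Next row=LF[6]=13
  step 8: row=13, L[13]='b', prepend. Next row=LF[13]=22
  step 9: row=22, L[22]='D', prepend. Next row=LF[22]=12
  step 10: row=12, L[12]='b', prepend. Next row=LF[12]=21
  step 11: row=21, L[21]='a', prepend. Next row=LF[21]=18
  step 12: row=18, L[18]='D', prepend. Next row=LF[18]=11
  step 13: row=11, L[11]='b', prepend. Next row=LF[11]=20
  step 14: row=20, L[20]='a', prepend. Next row=LF[20]=17
  step 15: row=17, L[17]='D', prepend. Next row=LF[17]=10
  step 16: row=10, L[10]='C', prepend. Next row=LF[10]=8
  step 17: row=8, L[8]='a', prepend. Next row=LF[8]=14
  step 18: row=14, L[14]='a', prepend. Next row=LF[14]=15
  step 19: row=15, L[15]='2', prepend. Next row=LF[15]=2
  step 20: row=2, L[2]='1', prepend. Next row=LF[2]=1
  step 21: row=1, L[1]='C', prepend. Next row=LF[1]=3
  step 22: row=3, L[3]='C', prepend. Next row=LF[3]=4
  step 23: row=4, L[4]='C', prepend. Next row=LF[4]=5
Reversed output: CCC12aaCDabDabDbaCCCab$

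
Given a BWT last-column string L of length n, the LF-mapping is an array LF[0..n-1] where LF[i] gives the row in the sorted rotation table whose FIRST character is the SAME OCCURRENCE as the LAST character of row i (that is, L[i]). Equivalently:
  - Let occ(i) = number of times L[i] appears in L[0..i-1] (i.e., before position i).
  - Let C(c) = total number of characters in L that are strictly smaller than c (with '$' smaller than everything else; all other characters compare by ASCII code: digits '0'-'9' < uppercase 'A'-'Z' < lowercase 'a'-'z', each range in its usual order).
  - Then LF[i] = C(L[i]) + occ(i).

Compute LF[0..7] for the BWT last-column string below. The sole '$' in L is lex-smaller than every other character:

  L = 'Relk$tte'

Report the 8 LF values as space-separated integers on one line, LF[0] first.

Answer: 1 2 5 4 0 6 7 3

Derivation:
Char counts: '$':1, 'R':1, 'e':2, 'k':1, 'l':1, 't':2
C (first-col start): C('$')=0, C('R')=1, C('e')=2, C('k')=4, C('l')=5, C('t')=6
L[0]='R': occ=0, LF[0]=C('R')+0=1+0=1
L[1]='e': occ=0, LF[1]=C('e')+0=2+0=2
L[2]='l': occ=0, LF[2]=C('l')+0=5+0=5
L[3]='k': occ=0, LF[3]=C('k')+0=4+0=4
L[4]='$': occ=0, LF[4]=C('$')+0=0+0=0
L[5]='t': occ=0, LF[5]=C('t')+0=6+0=6
L[6]='t': occ=1, LF[6]=C('t')+1=6+1=7
L[7]='e': occ=1, LF[7]=C('e')+1=2+1=3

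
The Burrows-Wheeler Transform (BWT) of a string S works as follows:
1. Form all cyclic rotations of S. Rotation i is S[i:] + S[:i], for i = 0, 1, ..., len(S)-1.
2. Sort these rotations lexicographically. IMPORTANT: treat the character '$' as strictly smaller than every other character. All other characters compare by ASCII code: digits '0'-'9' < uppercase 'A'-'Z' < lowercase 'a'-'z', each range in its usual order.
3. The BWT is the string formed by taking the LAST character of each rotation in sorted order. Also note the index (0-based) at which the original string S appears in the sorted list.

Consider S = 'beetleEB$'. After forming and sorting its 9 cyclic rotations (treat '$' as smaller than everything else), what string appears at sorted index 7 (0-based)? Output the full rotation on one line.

Answer: leEB$beet

Derivation:
All 9 rotations (rotation i = S[i:]+S[:i]):
  rot[0] = beetleEB$
  rot[1] = eetleEB$b
  rot[2] = etleEB$be
  rot[3] = tleEB$bee
  rot[4] = leEB$beet
  rot[5] = eEB$beetl
  rot[6] = EB$beetle
  rot[7] = B$beetleE
  rot[8] = $beetleEB
Sorted (with $ < everything):
  sorted[0] = $beetleEB
  sorted[1] = B$beetleE
  sorted[2] = EB$beetle
  sorted[3] = beetleEB$
  sorted[4] = eEB$beetl
  sorted[5] = eetleEB$b
  sorted[6] = etleEB$be
  sorted[7] = leEB$beet
  sorted[8] = tleEB$bee
sorted[7] = leEB$beet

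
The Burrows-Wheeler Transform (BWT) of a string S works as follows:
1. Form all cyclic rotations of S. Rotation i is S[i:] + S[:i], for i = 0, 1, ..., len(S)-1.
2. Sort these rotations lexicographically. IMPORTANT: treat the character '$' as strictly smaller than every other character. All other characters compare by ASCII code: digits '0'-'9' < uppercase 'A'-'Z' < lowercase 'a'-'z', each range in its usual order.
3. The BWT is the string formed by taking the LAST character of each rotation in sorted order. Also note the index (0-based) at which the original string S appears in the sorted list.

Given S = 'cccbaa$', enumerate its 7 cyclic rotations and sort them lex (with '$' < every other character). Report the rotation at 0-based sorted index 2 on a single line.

All 7 rotations (rotation i = S[i:]+S[:i]):
  rot[0] = cccbaa$
  rot[1] = ccbaa$c
  rot[2] = cbaa$cc
  rot[3] = baa$ccc
  rot[4] = aa$cccb
  rot[5] = a$cccba
  rot[6] = $cccbaa
Sorted (with $ < everything):
  sorted[0] = $cccbaa
  sorted[1] = a$cccba
  sorted[2] = aa$cccb
  sorted[3] = baa$ccc
  sorted[4] = cbaa$cc
  sorted[5] = ccbaa$c
  sorted[6] = cccbaa$
sorted[2] = aa$cccb

Answer: aa$cccb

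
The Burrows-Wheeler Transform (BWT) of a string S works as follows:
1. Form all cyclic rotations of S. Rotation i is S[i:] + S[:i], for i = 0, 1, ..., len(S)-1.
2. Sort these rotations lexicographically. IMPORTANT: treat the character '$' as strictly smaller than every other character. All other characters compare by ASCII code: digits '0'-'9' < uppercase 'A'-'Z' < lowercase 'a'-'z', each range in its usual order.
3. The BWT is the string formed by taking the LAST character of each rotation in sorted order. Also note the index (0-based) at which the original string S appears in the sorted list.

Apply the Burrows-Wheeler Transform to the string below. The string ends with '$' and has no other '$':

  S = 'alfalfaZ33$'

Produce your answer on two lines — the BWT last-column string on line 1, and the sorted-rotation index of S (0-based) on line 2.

All 11 rotations (rotation i = S[i:]+S[:i]):
  rot[0] = alfalfaZ33$
  rot[1] = lfalfaZ33$a
  rot[2] = falfaZ33$al
  rot[3] = alfaZ33$alf
  rot[4] = lfaZ33$alfa
  rot[5] = faZ33$alfal
  rot[6] = aZ33$alfalf
  rot[7] = Z33$alfalfa
  rot[8] = 33$alfalfaZ
  rot[9] = 3$alfalfaZ3
  rot[10] = $alfalfaZ33
Sorted (with $ < everything):
  sorted[0] = $alfalfaZ33  (last char: '3')
  sorted[1] = 3$alfalfaZ3  (last char: '3')
  sorted[2] = 33$alfalfaZ  (last char: 'Z')
  sorted[3] = Z33$alfalfa  (last char: 'a')
  sorted[4] = aZ33$alfalf  (last char: 'f')
  sorted[5] = alfaZ33$alf  (last char: 'f')
  sorted[6] = alfalfaZ33$  (last char: '$')
  sorted[7] = faZ33$alfal  (last char: 'l')
  sorted[8] = falfaZ33$al  (last char: 'l')
  sorted[9] = lfaZ33$alfa  (last char: 'a')
  sorted[10] = lfalfaZ33$a  (last char: 'a')
Last column: 33Zaff$llaa
Original string S is at sorted index 6

Answer: 33Zaff$llaa
6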